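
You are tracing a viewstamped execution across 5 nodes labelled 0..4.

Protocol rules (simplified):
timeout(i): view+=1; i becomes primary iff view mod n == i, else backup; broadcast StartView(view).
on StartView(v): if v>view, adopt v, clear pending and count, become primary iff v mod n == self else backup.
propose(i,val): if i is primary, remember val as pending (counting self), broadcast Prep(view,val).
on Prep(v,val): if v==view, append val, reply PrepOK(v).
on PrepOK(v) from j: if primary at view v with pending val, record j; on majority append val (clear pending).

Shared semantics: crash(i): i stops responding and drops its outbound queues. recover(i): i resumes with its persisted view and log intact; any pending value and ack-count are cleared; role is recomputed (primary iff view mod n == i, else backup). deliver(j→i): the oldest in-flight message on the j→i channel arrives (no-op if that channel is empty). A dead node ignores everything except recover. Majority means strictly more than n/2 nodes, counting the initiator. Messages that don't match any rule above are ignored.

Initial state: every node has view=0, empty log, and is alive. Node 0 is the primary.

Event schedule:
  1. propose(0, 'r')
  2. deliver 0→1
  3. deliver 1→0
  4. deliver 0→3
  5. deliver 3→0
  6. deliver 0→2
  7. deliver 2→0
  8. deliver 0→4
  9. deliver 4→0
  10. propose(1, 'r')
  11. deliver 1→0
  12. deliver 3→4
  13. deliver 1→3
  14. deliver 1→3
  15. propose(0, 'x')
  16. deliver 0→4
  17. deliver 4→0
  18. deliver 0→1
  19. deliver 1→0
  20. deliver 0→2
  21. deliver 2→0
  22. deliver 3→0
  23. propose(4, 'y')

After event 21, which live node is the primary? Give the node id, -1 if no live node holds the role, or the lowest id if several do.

1. propose(0,'r'):  nop
2. deliver 0→1:  <1:back v0 r>
3. deliver 1→0:  nop
4. deliver 0→3:  <3:back v0 r>
5. deliver 3→0:  <0:prim v0 r>
6. deliver 0→2:  <2:back v0 r>
7. deliver 2→0:  nop
8. deliver 0→4:  <4:back v0 r>
9. deliver 4→0:  nop
10. propose(1,'r'):  nop
11. deliver 1→0:  nop
12. deliver 3→4:  nop
13. deliver 1→3:  nop
14. deliver 1→3:  nop
15. propose(0,'x'):  nop
16. deliver 0→4:  <4:back v0 r,x>
17. deliver 4→0:  nop
18. deliver 0→1:  <1:back v0 r,x>
19. deliver 1→0:  <0:prim v0 r,x>
20. deliver 0→2:  <2:back v0 r,x>
21. deliver 2→0:  nop

0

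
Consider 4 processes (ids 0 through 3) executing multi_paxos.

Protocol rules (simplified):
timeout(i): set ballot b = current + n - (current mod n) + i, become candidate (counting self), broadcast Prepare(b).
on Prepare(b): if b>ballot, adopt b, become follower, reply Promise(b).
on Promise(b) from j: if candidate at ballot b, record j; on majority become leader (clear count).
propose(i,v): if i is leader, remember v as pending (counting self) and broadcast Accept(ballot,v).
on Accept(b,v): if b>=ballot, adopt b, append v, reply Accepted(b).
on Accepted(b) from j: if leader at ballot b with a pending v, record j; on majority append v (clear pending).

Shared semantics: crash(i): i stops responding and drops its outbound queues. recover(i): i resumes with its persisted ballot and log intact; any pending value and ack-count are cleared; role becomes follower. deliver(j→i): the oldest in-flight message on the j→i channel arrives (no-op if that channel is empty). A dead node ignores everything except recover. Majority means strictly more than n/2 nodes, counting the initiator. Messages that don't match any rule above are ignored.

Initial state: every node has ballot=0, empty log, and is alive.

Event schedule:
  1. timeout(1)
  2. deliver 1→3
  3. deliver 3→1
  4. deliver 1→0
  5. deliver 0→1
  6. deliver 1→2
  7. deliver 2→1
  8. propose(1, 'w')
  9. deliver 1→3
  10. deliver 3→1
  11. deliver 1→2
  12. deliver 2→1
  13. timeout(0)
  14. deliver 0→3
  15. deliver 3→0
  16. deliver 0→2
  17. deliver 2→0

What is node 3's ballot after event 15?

8

after 1 — timeout(1): n1:cand/b5/[-]
after 2 — deliver 1→3: n3:foll/b5/[-]
after 3 — deliver 3→1: ·
after 4 — deliver 1→0: n0:foll/b5/[-]
after 5 — deliver 0→1: n1:lead/b5/[-]
after 6 — deliver 1→2: n2:foll/b5/[-]
after 7 — deliver 2→1: ·
after 8 — propose(1,'w'): ·
after 9 — deliver 1→3: n3:foll/b5/[w]
after 10 — deliver 3→1: ·
after 11 — deliver 1→2: n2:foll/b5/[w]
after 12 — deliver 2→1: n1:lead/b5/[w]
after 13 — timeout(0): n0:cand/b8/[-]
after 14 — deliver 0→3: n3:foll/b8/[w]
after 15 — deliver 3→0: ·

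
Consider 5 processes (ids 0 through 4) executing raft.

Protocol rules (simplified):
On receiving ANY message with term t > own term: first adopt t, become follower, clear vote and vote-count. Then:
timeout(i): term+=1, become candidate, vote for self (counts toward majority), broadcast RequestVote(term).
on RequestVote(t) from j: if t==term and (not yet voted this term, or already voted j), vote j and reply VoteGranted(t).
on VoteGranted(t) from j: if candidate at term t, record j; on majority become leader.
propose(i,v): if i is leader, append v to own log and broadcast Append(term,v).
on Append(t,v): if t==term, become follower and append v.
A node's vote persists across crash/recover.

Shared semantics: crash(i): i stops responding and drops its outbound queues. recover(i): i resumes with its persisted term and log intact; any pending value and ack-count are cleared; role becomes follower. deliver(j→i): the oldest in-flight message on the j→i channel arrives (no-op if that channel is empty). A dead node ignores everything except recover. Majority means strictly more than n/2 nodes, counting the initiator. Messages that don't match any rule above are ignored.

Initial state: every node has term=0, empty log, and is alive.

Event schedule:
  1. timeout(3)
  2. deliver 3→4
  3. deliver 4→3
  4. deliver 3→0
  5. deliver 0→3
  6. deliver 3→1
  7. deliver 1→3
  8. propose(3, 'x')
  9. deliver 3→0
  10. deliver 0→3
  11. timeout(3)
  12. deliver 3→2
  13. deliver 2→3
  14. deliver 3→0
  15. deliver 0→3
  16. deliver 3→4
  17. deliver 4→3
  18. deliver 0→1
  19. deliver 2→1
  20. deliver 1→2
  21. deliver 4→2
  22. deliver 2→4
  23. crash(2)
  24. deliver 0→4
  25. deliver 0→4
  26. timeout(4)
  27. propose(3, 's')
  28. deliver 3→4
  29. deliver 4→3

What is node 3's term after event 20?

1. timeout(3):  <3:cand t1 ->
2. deliver 3→4:  <4:foll t1 ->
3. deliver 4→3:  nop
4. deliver 3→0:  <0:foll t1 ->
5. deliver 0→3:  <3:lead t1 ->
6. deliver 3→1:  <1:foll t1 ->
7. deliver 1→3:  nop
8. propose(3,'x'):  <3:lead t1 x>
9. deliver 3→0:  <0:foll t1 x>
10. deliver 0→3:  nop
11. timeout(3):  <3:cand t2 x>
12. deliver 3→2:  <2:foll t1 ->
13. deliver 2→3:  nop
14. deliver 3→0:  <0:foll t2 x>
15. deliver 0→3:  nop
16. deliver 3→4:  <4:foll t1 x>
17. deliver 4→3:  nop
18. deliver 0→1:  nop
19. deliver 2→1:  nop
20. deliver 1→2:  nop

2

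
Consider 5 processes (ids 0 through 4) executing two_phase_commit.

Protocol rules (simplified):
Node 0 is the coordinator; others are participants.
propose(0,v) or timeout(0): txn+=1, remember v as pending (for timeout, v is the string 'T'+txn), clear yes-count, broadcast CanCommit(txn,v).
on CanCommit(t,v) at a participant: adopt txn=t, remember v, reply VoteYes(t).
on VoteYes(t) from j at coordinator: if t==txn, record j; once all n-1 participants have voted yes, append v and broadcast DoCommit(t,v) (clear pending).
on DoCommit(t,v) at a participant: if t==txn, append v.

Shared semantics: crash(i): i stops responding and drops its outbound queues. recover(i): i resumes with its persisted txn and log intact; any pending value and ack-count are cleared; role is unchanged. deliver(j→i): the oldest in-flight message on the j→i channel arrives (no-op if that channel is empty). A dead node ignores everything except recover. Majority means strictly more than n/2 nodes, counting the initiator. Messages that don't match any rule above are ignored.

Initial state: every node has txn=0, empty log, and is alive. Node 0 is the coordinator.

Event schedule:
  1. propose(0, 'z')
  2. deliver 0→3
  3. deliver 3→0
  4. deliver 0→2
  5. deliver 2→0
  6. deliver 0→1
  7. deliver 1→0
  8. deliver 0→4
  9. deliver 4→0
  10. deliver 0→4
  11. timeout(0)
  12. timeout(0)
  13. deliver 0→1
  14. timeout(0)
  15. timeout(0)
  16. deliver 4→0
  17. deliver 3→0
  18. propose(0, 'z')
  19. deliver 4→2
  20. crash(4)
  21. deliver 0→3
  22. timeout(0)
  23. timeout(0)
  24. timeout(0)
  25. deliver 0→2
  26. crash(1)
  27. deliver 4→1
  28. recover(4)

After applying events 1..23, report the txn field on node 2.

1

after 1 — propose(0,'z'): n0:coor/t1/[-]
after 2 — deliver 0→3: n3:part/t1/[-]
after 3 — deliver 3→0: ·
after 4 — deliver 0→2: n2:part/t1/[-]
after 5 — deliver 2→0: ·
after 6 — deliver 0→1: n1:part/t1/[-]
after 7 — deliver 1→0: ·
after 8 — deliver 0→4: n4:part/t1/[-]
after 9 — deliver 4→0: n0:coor/t1/[z]
after 10 — deliver 0→4: n4:part/t1/[z]
after 11 — timeout(0): n0:coor/t2/[z]
after 12 — timeout(0): n0:coor/t3/[z]
after 13 — deliver 0→1: n1:part/t1/[z]
after 14 — timeout(0): n0:coor/t4/[z]
after 15 — timeout(0): n0:coor/t5/[z]
after 16 — deliver 4→0: ·
after 17 — deliver 3→0: ·
after 18 — propose(0,'z'): n0:coor/t6/[z]
after 19 — deliver 4→2: ·
after 20 — crash(4): n4:✗part/t1/[z]
after 21 — deliver 0→3: n3:part/t1/[z]
after 22 — timeout(0): n0:coor/t7/[z]
after 23 — timeout(0): n0:coor/t8/[z]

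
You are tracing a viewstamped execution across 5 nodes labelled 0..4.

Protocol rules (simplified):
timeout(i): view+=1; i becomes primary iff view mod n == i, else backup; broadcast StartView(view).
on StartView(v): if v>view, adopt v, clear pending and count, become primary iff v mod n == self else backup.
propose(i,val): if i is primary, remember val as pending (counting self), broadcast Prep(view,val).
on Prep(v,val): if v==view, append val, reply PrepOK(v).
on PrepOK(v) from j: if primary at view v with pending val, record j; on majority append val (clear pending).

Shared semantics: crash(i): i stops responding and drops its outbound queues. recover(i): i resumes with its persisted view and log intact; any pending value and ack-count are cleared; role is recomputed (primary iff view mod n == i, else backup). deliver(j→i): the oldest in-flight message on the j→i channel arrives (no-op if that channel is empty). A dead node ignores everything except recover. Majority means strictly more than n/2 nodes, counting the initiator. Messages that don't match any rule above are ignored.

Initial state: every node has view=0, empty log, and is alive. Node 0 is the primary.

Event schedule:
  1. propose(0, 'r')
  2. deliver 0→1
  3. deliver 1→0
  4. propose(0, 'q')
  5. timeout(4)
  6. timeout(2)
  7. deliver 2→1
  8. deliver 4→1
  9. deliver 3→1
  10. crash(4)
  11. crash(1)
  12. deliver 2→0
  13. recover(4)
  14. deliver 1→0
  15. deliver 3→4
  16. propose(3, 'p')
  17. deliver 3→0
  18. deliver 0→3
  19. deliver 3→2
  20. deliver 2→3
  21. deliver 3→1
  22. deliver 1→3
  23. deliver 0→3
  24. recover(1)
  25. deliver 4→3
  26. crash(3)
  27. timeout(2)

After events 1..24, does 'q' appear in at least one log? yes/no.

after 1 — propose(0,'r'): ·
after 2 — deliver 0→1: n1:back/v0/[r]
after 3 — deliver 1→0: ·
after 4 — propose(0,'q'): ·
after 5 — timeout(4): n4:back/v1/[-]
after 6 — timeout(2): n2:back/v1/[-]
after 7 — deliver 2→1: n1:prim/v1/[r]
after 8 — deliver 4→1: ·
after 9 — deliver 3→1: ·
after 10 — crash(4): n4:✗back/v1/[-]
after 11 — crash(1): n1:✗prim/v1/[r]
after 12 — deliver 2→0: n0:back/v1/[-]
after 13 — recover(4): n4:back/v1/[-]
after 14 — deliver 1→0: ·
after 15 — deliver 3→4: ·
after 16 — propose(3,'p'): ·
after 17 — deliver 3→0: ·
after 18 — deliver 0→3: n3:back/v0/[r]
after 19 — deliver 3→2: ·
after 20 — deliver 2→3: n3:back/v1/[r]
after 21 — deliver 3→1: ·
after 22 — deliver 1→3: ·
after 23 — deliver 0→3: ·
after 24 — recover(1): n1:prim/v1/[r]

no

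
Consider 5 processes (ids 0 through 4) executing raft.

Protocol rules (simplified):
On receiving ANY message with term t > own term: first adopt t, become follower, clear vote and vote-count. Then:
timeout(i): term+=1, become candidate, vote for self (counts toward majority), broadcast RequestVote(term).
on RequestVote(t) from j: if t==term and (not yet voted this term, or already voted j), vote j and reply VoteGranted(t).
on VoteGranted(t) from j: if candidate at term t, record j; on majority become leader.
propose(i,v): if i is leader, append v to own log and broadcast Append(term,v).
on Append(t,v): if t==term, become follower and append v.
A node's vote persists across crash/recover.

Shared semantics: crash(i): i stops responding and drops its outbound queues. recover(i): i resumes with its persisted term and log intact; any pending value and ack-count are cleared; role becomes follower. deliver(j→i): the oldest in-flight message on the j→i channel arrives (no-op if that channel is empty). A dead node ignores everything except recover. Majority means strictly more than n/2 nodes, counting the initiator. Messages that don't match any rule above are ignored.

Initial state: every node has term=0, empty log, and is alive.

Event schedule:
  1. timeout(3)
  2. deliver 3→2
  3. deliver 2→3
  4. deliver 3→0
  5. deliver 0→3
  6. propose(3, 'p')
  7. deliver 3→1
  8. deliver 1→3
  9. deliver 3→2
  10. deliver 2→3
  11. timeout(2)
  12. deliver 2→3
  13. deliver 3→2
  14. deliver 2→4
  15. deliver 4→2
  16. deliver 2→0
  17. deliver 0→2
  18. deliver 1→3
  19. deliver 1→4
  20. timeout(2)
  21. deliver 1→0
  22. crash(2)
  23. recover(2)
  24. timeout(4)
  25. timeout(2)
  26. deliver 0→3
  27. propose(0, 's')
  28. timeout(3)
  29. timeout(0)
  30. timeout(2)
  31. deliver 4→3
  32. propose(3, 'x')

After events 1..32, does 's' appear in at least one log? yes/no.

no

after 1 — timeout(3): n3:cand/t1/[-]
after 2 — deliver 3→2: n2:foll/t1/[-]
after 3 — deliver 2→3: ·
after 4 — deliver 3→0: n0:foll/t1/[-]
after 5 — deliver 0→3: n3:lead/t1/[-]
after 6 — propose(3,'p'): n3:lead/t1/[p]
after 7 — deliver 3→1: n1:foll/t1/[-]
after 8 — deliver 1→3: ·
after 9 — deliver 3→2: n2:foll/t1/[p]
after 10 — deliver 2→3: ·
after 11 — timeout(2): n2:cand/t2/[p]
after 12 — deliver 2→3: n3:foll/t2/[p]
after 13 — deliver 3→2: ·
after 14 — deliver 2→4: n4:foll/t2/[-]
after 15 — deliver 4→2: n2:lead/t2/[p]
after 16 — deliver 2→0: n0:foll/t2/[-]
after 17 — deliver 0→2: ·
after 18 — deliver 1→3: ·
after 19 — deliver 1→4: ·
after 20 — timeout(2): n2:cand/t3/[p]
after 21 — deliver 1→0: ·
after 22 — crash(2): n2:✗cand/t3/[p]
after 23 — recover(2): n2:foll/t3/[p]
after 24 — timeout(4): n4:cand/t3/[-]
after 25 — timeout(2): n2:cand/t4/[p]
after 26 — deliver 0→3: ·
after 27 — propose(0,'s'): ·
after 28 — timeout(3): n3:cand/t3/[p]
after 29 — timeout(0): n0:cand/t3/[-]
after 30 — timeout(2): n2:cand/t5/[p]
after 31 — deliver 4→3: ·
after 32 — propose(3,'x'): ·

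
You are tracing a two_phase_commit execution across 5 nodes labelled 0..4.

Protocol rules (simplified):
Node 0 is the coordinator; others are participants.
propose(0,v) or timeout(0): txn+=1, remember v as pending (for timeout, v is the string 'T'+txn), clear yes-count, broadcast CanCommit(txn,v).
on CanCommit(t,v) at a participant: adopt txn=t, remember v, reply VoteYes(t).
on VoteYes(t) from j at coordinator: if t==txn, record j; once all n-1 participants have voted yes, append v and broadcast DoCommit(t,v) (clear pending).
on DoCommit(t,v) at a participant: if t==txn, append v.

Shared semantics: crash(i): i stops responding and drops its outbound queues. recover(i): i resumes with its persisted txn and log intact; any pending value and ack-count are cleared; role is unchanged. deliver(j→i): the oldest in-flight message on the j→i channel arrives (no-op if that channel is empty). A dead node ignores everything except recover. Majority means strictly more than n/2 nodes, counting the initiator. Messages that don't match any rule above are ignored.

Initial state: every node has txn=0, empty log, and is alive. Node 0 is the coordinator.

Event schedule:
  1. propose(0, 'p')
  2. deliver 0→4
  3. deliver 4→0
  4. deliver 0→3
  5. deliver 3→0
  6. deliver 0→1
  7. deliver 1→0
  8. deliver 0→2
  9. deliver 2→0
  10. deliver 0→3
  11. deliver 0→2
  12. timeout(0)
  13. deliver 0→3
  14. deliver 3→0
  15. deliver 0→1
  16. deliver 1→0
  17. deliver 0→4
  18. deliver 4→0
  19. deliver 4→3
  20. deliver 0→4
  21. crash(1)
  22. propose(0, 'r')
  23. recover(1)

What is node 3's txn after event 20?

step 1 propose(0,'p'): 0={coor,t=1,log=-}
step 2 deliver 0→4: 4={part,t=1,log=-}
step 3 deliver 4→0: —
step 4 deliver 0→3: 3={part,t=1,log=-}
step 5 deliver 3→0: —
step 6 deliver 0→1: 1={part,t=1,log=-}
step 7 deliver 1→0: —
step 8 deliver 0→2: 2={part,t=1,log=-}
step 9 deliver 2→0: 0={coor,t=1,log=p}
step 10 deliver 0→3: 3={part,t=1,log=p}
step 11 deliver 0→2: 2={part,t=1,log=p}
step 12 timeout(0): 0={coor,t=2,log=p}
step 13 deliver 0→3: 3={part,t=2,log=p}
step 14 deliver 3→0: —
step 15 deliver 0→1: 1={part,t=1,log=p}
step 16 deliver 1→0: —
step 17 deliver 0→4: 4={part,t=1,log=p}
step 18 deliver 4→0: —
step 19 deliver 4→3: —
step 20 deliver 0→4: 4={part,t=2,log=p}

2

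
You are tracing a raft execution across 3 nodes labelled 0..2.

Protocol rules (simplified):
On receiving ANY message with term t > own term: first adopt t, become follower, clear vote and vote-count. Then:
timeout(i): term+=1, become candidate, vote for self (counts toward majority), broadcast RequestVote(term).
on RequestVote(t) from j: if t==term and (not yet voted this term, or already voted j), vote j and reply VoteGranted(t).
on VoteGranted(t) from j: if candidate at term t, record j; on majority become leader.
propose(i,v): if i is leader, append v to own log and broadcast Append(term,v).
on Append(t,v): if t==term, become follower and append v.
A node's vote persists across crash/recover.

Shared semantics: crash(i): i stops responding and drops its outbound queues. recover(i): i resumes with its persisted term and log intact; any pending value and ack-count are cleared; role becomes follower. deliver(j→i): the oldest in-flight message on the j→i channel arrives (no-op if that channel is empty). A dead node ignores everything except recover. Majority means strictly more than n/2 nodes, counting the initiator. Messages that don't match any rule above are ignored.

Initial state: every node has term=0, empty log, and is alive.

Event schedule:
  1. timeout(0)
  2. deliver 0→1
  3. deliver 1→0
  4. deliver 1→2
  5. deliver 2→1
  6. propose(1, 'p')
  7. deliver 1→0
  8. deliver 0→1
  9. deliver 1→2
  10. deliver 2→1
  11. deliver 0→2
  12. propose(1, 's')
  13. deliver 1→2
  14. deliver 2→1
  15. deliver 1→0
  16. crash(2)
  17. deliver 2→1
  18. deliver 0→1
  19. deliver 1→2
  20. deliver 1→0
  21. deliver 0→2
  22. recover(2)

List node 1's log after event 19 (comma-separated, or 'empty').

empty

step 1 timeout(0): 0={cand,t=1,log=-}
step 2 deliver 0→1: 1={foll,t=1,log=-}
step 3 deliver 1→0: 0={lead,t=1,log=-}
step 4 deliver 1→2: —
step 5 deliver 2→1: —
step 6 propose(1,'p'): —
step 7 deliver 1→0: —
step 8 deliver 0→1: —
step 9 deliver 1→2: —
step 10 deliver 2→1: —
step 11 deliver 0→2: 2={foll,t=1,log=-}
step 12 propose(1,'s'): —
step 13 deliver 1→2: —
step 14 deliver 2→1: —
step 15 deliver 1→0: —
step 16 crash(2): 2={✗foll,t=1,log=-}
step 17 deliver 2→1: —
step 18 deliver 0→1: —
step 19 deliver 1→2: —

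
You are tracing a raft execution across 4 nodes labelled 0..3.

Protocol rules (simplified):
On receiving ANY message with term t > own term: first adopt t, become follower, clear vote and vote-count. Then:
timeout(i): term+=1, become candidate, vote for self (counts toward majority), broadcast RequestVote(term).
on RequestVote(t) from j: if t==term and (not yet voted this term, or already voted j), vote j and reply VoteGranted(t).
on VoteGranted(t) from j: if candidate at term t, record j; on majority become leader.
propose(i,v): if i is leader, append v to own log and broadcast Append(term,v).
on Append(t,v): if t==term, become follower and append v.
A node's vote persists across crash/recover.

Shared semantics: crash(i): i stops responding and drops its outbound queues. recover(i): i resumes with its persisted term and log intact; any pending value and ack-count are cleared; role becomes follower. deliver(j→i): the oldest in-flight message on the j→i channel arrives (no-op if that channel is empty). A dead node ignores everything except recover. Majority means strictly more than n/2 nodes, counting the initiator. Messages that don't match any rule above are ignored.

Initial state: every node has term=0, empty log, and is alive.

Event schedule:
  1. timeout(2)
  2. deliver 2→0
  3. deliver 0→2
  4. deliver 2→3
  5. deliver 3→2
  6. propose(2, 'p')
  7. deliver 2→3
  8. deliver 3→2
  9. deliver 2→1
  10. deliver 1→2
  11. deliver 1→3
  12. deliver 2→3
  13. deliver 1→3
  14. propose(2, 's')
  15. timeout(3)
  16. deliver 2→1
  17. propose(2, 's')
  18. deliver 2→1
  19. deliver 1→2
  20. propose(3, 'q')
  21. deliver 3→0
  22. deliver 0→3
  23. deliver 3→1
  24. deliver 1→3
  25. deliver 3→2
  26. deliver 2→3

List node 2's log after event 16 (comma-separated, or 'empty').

p,s

[1] timeout(2) → N2(cand t1 [-])
[2] deliver 2→0 → N0(foll t1 [-])
[3] deliver 0→2 → ∅
[4] deliver 2→3 → N3(foll t1 [-])
[5] deliver 3→2 → N2(lead t1 [-])
[6] propose(2,'p') → N2(lead t1 [p])
[7] deliver 2→3 → N3(foll t1 [p])
[8] deliver 3→2 → ∅
[9] deliver 2→1 → N1(foll t1 [-])
[10] deliver 1→2 → ∅
[11] deliver 1→3 → ∅
[12] deliver 2→3 → ∅
[13] deliver 1→3 → ∅
[14] propose(2,'s') → N2(lead t1 [p,s])
[15] timeout(3) → N3(cand t2 [p])
[16] deliver 2→1 → N1(foll t1 [p])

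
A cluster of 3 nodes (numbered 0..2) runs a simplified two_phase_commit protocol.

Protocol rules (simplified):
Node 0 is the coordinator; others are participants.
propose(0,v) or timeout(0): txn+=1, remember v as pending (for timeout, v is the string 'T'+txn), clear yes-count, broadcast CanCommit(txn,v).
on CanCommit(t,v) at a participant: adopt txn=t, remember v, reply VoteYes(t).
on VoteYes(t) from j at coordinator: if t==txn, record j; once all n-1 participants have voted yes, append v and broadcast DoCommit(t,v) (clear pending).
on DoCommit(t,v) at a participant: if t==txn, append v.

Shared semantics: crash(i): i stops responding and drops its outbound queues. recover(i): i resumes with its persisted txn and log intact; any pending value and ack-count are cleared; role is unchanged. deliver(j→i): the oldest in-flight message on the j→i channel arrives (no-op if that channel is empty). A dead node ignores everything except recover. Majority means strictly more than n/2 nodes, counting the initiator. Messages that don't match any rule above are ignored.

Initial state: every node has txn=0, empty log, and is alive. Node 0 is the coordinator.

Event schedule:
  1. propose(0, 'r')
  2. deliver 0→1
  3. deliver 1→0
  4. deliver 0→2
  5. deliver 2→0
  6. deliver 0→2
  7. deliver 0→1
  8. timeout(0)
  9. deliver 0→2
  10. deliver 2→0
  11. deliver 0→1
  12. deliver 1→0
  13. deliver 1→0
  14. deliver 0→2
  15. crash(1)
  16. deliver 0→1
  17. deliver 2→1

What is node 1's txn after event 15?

after 1 — propose(0,'r'): n0:coor/t1/[-]
after 2 — deliver 0→1: n1:part/t1/[-]
after 3 — deliver 1→0: ·
after 4 — deliver 0→2: n2:part/t1/[-]
after 5 — deliver 2→0: n0:coor/t1/[r]
after 6 — deliver 0→2: n2:part/t1/[r]
after 7 — deliver 0→1: n1:part/t1/[r]
after 8 — timeout(0): n0:coor/t2/[r]
after 9 — deliver 0→2: n2:part/t2/[r]
after 10 — deliver 2→0: ·
after 11 — deliver 0→1: n1:part/t2/[r]
after 12 — deliver 1→0: n0:coor/t2/[r,T2]
after 13 — deliver 1→0: ·
after 14 — deliver 0→2: n2:part/t2/[r,T2]
after 15 — crash(1): n1:✗part/t2/[r]

2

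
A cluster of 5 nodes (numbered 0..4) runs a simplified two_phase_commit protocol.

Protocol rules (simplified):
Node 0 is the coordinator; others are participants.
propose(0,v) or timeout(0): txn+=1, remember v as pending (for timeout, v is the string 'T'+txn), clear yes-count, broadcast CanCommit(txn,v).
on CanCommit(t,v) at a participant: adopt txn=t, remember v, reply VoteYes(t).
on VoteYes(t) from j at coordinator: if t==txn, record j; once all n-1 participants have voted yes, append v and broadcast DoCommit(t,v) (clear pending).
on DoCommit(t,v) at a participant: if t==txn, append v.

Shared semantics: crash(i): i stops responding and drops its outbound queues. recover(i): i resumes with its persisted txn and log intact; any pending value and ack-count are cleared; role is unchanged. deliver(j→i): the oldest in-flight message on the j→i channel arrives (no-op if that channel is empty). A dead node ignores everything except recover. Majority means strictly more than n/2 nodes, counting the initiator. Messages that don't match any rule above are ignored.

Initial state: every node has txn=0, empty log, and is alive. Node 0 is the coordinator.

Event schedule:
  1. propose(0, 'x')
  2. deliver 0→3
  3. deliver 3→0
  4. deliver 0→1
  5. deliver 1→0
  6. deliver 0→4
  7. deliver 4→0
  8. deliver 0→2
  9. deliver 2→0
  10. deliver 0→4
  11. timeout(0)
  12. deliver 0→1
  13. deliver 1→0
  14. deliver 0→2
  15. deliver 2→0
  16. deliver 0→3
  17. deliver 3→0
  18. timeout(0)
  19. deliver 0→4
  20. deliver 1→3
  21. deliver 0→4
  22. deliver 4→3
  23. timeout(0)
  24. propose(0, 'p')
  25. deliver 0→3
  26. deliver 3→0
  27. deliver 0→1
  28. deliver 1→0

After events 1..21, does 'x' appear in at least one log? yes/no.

after 1 — propose(0,'x'): n0:coor/t1/[-]
after 2 — deliver 0→3: n3:part/t1/[-]
after 3 — deliver 3→0: ·
after 4 — deliver 0→1: n1:part/t1/[-]
after 5 — deliver 1→0: ·
after 6 — deliver 0→4: n4:part/t1/[-]
after 7 — deliver 4→0: ·
after 8 — deliver 0→2: n2:part/t1/[-]
after 9 — deliver 2→0: n0:coor/t1/[x]
after 10 — deliver 0→4: n4:part/t1/[x]
after 11 — timeout(0): n0:coor/t2/[x]
after 12 — deliver 0→1: n1:part/t1/[x]
after 13 — deliver 1→0: ·
after 14 — deliver 0→2: n2:part/t1/[x]
after 15 — deliver 2→0: ·
after 16 — deliver 0→3: n3:part/t1/[x]
after 17 — deliver 3→0: ·
after 18 — timeout(0): n0:coor/t3/[x]
after 19 — deliver 0→4: n4:part/t2/[x]
after 20 — deliver 1→3: ·
after 21 — deliver 0→4: n4:part/t3/[x]

yes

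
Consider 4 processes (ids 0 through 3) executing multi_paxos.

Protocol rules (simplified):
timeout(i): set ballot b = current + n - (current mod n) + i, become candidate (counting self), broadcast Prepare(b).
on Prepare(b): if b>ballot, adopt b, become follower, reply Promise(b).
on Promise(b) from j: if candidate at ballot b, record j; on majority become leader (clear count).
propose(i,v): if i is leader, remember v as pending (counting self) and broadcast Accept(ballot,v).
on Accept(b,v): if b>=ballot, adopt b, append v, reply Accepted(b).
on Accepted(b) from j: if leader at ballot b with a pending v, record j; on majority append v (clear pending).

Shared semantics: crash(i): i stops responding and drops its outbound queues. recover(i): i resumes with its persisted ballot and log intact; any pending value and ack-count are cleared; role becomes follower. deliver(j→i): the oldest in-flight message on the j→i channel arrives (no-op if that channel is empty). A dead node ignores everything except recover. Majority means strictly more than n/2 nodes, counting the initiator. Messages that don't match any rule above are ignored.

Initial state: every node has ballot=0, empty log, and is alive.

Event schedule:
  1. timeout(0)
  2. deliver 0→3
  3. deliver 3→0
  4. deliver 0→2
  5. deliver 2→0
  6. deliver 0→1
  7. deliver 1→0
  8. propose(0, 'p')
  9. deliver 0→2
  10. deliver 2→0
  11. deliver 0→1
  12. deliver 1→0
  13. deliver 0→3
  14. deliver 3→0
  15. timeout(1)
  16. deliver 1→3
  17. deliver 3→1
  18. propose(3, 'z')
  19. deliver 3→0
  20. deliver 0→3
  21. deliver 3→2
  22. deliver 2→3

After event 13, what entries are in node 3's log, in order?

e1 timeout(0): 0[cand,b=4,-]
e2 deliver 0→3: 3[foll,b=4,-]
e3 deliver 3→0: ·
e4 deliver 0→2: 2[foll,b=4,-]
e5 deliver 2→0: 0[lead,b=4,-]
e6 deliver 0→1: 1[foll,b=4,-]
e7 deliver 1→0: ·
e8 propose(0,'p'): ·
e9 deliver 0→2: 2[foll,b=4,p]
e10 deliver 2→0: ·
e11 deliver 0→1: 1[foll,b=4,p]
e12 deliver 1→0: 0[lead,b=4,p]
e13 deliver 0→3: 3[foll,b=4,p]

p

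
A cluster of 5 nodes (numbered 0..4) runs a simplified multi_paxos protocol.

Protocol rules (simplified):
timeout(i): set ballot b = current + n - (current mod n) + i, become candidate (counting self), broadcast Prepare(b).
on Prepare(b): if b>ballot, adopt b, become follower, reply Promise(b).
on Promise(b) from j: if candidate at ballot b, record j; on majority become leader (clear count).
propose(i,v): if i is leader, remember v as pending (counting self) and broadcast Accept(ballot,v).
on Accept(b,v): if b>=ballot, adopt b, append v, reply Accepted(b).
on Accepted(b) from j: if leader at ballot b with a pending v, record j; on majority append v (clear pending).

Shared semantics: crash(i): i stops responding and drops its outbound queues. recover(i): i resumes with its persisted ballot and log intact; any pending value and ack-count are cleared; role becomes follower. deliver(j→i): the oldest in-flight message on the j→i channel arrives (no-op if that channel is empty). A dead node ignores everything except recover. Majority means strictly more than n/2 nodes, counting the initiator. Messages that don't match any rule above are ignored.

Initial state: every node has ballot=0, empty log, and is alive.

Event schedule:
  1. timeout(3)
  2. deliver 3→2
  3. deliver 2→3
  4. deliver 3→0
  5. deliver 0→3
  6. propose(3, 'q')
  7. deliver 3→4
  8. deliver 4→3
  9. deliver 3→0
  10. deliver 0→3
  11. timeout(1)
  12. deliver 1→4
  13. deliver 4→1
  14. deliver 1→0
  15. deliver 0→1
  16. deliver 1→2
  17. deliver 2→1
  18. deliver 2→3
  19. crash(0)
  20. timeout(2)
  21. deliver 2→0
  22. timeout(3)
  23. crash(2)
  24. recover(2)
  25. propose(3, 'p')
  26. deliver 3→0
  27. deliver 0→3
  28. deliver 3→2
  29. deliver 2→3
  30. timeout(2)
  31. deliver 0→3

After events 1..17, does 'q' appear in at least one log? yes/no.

e1 timeout(3): 3[cand,b=8,-]
e2 deliver 3→2: 2[foll,b=8,-]
e3 deliver 2→3: ·
e4 deliver 3→0: 0[foll,b=8,-]
e5 deliver 0→3: 3[lead,b=8,-]
e6 propose(3,'q'): ·
e7 deliver 3→4: 4[foll,b=8,-]
e8 deliver 4→3: ·
e9 deliver 3→0: 0[foll,b=8,q]
e10 deliver 0→3: ·
e11 timeout(1): 1[cand,b=6,-]
e12 deliver 1→4: ·
e13 deliver 4→1: ·
e14 deliver 1→0: ·
e15 deliver 0→1: ·
e16 deliver 1→2: ·
e17 deliver 2→1: ·

yes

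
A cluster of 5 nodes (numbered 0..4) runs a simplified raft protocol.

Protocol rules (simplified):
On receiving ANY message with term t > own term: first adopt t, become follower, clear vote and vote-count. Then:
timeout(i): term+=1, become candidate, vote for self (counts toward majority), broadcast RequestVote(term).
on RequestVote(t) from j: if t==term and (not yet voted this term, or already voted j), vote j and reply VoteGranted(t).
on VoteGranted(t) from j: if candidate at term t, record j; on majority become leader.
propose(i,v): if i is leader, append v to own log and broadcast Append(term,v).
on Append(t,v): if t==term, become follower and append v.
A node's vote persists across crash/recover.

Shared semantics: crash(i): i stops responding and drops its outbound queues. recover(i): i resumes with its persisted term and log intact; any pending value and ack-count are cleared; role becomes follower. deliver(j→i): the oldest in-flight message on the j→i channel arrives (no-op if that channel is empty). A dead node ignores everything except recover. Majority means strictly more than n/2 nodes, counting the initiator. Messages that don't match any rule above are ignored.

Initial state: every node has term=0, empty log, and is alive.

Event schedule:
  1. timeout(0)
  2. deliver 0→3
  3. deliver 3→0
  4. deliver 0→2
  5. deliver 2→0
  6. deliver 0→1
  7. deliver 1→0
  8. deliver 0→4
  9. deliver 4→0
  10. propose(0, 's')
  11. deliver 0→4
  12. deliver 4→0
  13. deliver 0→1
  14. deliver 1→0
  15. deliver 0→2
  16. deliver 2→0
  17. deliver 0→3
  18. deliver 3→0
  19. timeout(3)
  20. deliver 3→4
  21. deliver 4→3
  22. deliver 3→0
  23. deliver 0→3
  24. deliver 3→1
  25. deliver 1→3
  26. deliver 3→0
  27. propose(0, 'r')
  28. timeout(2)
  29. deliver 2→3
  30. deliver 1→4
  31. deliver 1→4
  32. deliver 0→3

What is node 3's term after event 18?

step 1 timeout(0): 0={cand,t=1,log=-}
step 2 deliver 0→3: 3={foll,t=1,log=-}
step 3 deliver 3→0: —
step 4 deliver 0→2: 2={foll,t=1,log=-}
step 5 deliver 2→0: 0={lead,t=1,log=-}
step 6 deliver 0→1: 1={foll,t=1,log=-}
step 7 deliver 1→0: —
step 8 deliver 0→4: 4={foll,t=1,log=-}
step 9 deliver 4→0: —
step 10 propose(0,'s'): 0={lead,t=1,log=s}
step 11 deliver 0→4: 4={foll,t=1,log=s}
step 12 deliver 4→0: —
step 13 deliver 0→1: 1={foll,t=1,log=s}
step 14 deliver 1→0: —
step 15 deliver 0→2: 2={foll,t=1,log=s}
step 16 deliver 2→0: —
step 17 deliver 0→3: 3={foll,t=1,log=s}
step 18 deliver 3→0: —

1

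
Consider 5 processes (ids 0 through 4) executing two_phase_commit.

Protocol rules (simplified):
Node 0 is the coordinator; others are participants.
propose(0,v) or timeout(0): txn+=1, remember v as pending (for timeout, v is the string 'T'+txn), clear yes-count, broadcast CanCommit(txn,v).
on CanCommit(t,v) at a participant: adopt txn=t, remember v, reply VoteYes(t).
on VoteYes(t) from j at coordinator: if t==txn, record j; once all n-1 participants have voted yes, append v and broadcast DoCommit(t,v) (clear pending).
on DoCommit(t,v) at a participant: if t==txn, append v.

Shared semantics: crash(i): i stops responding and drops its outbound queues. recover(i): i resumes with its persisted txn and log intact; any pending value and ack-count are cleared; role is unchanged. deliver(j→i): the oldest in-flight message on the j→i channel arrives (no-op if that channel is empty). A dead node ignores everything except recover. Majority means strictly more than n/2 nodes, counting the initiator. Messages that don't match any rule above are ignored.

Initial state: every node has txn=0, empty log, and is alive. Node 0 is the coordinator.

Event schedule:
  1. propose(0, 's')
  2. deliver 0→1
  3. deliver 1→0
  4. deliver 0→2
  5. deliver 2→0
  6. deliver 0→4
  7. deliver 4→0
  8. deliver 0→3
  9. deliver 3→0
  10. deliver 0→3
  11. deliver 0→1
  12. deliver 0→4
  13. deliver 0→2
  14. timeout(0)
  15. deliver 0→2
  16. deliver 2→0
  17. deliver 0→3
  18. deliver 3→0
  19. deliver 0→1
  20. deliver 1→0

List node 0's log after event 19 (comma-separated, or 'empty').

step 1 propose(0,'s'): 0={coor,t=1,log=-}
step 2 deliver 0→1: 1={part,t=1,log=-}
step 3 deliver 1→0: —
step 4 deliver 0→2: 2={part,t=1,log=-}
step 5 deliver 2→0: —
step 6 deliver 0→4: 4={part,t=1,log=-}
step 7 deliver 4→0: —
step 8 deliver 0→3: 3={part,t=1,log=-}
step 9 deliver 3→0: 0={coor,t=1,log=s}
step 10 deliver 0→3: 3={part,t=1,log=s}
step 11 deliver 0→1: 1={part,t=1,log=s}
step 12 deliver 0→4: 4={part,t=1,log=s}
step 13 deliver 0→2: 2={part,t=1,log=s}
step 14 timeout(0): 0={coor,t=2,log=s}
step 15 deliver 0→2: 2={part,t=2,log=s}
step 16 deliver 2→0: —
step 17 deliver 0→3: 3={part,t=2,log=s}
step 18 deliver 3→0: —
step 19 deliver 0→1: 1={part,t=2,log=s}

s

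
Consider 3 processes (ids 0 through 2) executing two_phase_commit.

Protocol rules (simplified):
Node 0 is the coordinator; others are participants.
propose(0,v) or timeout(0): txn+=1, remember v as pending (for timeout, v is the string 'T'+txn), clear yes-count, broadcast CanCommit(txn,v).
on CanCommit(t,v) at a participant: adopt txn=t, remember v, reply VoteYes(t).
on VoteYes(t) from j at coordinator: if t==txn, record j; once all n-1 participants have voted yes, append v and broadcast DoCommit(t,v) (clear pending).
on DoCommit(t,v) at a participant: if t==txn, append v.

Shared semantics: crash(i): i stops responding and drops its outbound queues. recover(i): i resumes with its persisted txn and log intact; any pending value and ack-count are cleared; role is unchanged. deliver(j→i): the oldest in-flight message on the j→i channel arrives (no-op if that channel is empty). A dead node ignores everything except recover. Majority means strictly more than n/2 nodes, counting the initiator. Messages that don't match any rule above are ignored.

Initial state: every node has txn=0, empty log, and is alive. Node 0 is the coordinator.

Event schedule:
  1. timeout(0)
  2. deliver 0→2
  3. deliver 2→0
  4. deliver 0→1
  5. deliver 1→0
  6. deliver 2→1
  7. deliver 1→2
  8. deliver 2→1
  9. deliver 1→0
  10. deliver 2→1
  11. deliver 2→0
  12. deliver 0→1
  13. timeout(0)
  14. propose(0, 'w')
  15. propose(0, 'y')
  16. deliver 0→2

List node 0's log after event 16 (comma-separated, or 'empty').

T1

e1 timeout(0): 0[coor,t=1,-]
e2 deliver 0→2: 2[part,t=1,-]
e3 deliver 2→0: ·
e4 deliver 0→1: 1[part,t=1,-]
e5 deliver 1→0: 0[coor,t=1,T1]
e6 deliver 2→1: ·
e7 deliver 1→2: ·
e8 deliver 2→1: ·
e9 deliver 1→0: ·
e10 deliver 2→1: ·
e11 deliver 2→0: ·
e12 deliver 0→1: 1[part,t=1,T1]
e13 timeout(0): 0[coor,t=2,T1]
e14 propose(0,'w'): 0[coor,t=3,T1]
e15 propose(0,'y'): 0[coor,t=4,T1]
e16 deliver 0→2: 2[part,t=1,T1]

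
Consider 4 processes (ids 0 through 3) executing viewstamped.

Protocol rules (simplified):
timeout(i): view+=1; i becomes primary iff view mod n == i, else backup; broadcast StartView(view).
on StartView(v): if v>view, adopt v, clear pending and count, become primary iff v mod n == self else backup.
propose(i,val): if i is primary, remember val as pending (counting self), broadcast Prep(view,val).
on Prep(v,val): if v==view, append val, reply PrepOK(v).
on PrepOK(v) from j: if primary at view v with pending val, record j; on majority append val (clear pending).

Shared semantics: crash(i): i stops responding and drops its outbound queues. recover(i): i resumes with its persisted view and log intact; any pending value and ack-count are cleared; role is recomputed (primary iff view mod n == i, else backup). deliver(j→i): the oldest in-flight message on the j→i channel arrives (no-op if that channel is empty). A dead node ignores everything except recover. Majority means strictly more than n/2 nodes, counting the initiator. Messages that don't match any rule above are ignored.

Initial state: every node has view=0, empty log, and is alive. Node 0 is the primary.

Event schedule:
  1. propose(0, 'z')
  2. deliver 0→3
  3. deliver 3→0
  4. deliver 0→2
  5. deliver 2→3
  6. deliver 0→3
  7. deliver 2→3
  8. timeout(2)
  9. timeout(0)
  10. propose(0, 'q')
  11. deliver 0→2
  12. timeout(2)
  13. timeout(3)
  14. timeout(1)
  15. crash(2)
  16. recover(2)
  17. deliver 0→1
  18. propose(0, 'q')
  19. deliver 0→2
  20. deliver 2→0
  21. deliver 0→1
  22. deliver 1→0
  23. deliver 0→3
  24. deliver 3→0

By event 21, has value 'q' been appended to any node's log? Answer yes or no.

no

after 1 — propose(0,'z'): ·
after 2 — deliver 0→3: n3:back/v0/[z]
after 3 — deliver 3→0: ·
after 4 — deliver 0→2: n2:back/v0/[z]
after 5 — deliver 2→3: ·
after 6 — deliver 0→3: ·
after 7 — deliver 2→3: ·
after 8 — timeout(2): n2:back/v1/[z]
after 9 — timeout(0): n0:back/v1/[-]
after 10 — propose(0,'q'): ·
after 11 — deliver 0→2: ·
after 12 — timeout(2): n2:prim/v2/[z]
after 13 — timeout(3): n3:back/v1/[z]
after 14 — timeout(1): n1:prim/v1/[-]
after 15 — crash(2): n2:✗prim/v2/[z]
after 16 — recover(2): n2:prim/v2/[z]
after 17 — deliver 0→1: ·
after 18 — propose(0,'q'): ·
after 19 — deliver 0→2: ·
after 20 — deliver 2→0: ·
after 21 — deliver 0→1: ·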